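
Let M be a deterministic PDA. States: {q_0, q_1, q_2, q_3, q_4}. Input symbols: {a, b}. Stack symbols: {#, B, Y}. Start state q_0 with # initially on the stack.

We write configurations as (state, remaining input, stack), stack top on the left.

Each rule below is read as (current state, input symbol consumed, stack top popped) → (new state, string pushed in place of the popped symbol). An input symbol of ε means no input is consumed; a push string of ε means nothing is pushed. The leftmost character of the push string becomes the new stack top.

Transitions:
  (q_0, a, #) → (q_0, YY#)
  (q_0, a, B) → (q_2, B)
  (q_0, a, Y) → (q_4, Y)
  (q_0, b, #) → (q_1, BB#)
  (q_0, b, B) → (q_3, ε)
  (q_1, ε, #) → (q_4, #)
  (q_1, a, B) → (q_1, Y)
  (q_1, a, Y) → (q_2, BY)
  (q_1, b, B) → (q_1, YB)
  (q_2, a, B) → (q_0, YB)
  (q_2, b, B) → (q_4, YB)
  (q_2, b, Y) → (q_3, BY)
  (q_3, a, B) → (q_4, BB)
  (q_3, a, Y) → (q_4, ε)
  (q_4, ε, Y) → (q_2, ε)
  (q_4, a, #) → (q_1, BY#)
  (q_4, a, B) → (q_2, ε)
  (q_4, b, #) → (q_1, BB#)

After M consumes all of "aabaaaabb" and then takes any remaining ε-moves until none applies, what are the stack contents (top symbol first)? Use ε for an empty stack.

BY#

(q_0, aabaaaabb, #)
  read a, top #: go to q_0, push YY# → (q_0, abaaaabb, YY#)
  read a, top Y: go to q_4, push Y → (q_4, baaaabb, YY#)
  ε-move, top Y: go to q_2, push ε → (q_2, baaaabb, Y#)
  read b, top Y: go to q_3, push BY → (q_3, aaaabb, BY#)
  read a, top B: go to q_4, push BB → (q_4, aaabb, BBY#)
  read a, top B: go to q_2, push ε → (q_2, aabb, BY#)
  read a, top B: go to q_0, push YB → (q_0, abb, YBY#)
  read a, top Y: go to q_4, push Y → (q_4, bb, YBY#)
  ε-move, top Y: go to q_2, push ε → (q_2, bb, BY#)
  read b, top B: go to q_4, push YB → (q_4, b, YBY#)
  ε-move, top Y: go to q_2, push ε → (q_2, b, BY#)
  read b, top B: go to q_4, push YB → (q_4, ε, YBY#)
  ε-move, top Y: go to q_2, push ε → (q_2, ε, BY#)
All input consumed in state q_2 with stack BY#.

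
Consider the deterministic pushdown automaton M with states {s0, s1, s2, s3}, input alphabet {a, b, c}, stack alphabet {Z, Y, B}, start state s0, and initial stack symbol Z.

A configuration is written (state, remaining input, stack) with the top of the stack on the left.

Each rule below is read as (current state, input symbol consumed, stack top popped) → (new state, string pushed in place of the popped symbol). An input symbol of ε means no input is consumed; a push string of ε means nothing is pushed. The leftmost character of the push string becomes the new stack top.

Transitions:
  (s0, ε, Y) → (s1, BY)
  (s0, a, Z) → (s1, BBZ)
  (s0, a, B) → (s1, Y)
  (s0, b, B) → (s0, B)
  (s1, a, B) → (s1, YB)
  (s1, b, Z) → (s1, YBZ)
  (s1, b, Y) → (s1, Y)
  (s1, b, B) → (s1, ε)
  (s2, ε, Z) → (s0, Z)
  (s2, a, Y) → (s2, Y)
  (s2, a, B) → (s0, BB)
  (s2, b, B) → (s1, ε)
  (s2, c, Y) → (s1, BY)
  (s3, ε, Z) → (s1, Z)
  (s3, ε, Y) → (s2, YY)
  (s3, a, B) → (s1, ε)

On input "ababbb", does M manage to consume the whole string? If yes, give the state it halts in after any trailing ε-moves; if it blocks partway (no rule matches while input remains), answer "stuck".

(s0, ababbb, Z) ⊢ (s1, babbb, BBZ) ⊢ (s1, abbb, BZ) ⊢ (s1, bbb, YBZ) ⊢ (s1, bb, YBZ) ⊢ (s1, b, YBZ) ⊢ (s1, ε, YBZ)
All input consumed; M is in state s1.

s1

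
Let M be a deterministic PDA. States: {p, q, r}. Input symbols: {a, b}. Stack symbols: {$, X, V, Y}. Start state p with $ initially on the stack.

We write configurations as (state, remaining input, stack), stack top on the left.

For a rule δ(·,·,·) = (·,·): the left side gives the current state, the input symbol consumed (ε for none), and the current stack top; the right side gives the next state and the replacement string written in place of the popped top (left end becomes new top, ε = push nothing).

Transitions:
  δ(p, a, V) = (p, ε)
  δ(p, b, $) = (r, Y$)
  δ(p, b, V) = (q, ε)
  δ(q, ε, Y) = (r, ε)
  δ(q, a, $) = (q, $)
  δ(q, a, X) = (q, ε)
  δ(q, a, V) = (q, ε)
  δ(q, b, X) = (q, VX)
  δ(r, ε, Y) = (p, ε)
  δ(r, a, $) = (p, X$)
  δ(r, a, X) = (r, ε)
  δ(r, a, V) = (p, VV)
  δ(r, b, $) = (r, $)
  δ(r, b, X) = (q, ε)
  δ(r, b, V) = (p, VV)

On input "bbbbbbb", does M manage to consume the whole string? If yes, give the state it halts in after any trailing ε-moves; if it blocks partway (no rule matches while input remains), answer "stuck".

(p, bbbbbbb, $) ⊢ (r, bbbbbb, Y$) ⊢ (p, bbbbbb, $) ⊢ (r, bbbbb, Y$) ⊢ (p, bbbbb, $) ⊢ (r, bbbb, Y$) ⊢ (p, bbbb, $) ⊢ (r, bbb, Y$) ⊢ (p, bbb, $) ⊢ (r, bb, Y$) ⊢ (p, bb, $) ⊢ (r, b, Y$) ⊢ (p, b, $) ⊢ (r, ε, Y$) ⊢ (p, ε, $)
All input consumed; M is in state p.

p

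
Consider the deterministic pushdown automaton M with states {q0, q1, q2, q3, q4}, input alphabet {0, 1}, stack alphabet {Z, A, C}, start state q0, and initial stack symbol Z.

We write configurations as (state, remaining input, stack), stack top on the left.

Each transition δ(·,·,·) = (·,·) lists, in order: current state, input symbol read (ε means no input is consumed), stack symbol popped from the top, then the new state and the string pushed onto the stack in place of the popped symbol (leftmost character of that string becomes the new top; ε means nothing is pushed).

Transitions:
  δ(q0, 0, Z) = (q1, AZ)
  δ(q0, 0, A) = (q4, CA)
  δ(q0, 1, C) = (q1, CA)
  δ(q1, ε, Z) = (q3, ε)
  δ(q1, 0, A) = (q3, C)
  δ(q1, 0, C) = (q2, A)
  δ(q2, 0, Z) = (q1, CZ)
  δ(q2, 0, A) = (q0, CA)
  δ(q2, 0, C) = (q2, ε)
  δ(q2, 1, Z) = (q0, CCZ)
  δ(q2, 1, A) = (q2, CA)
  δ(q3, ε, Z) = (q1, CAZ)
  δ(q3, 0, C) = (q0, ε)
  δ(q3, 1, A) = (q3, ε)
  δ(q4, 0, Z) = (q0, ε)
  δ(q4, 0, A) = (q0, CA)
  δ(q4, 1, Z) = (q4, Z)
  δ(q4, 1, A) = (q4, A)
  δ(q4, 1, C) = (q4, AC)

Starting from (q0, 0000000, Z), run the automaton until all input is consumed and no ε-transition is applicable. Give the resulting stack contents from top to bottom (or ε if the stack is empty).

(q0, 0000000, Z)
  read 0, top Z: go to q1, push AZ → (q1, 000000, AZ)
  read 0, top A: go to q3, push C → (q3, 00000, CZ)
  read 0, top C: go to q0, push ε → (q0, 0000, Z)
  read 0, top Z: go to q1, push AZ → (q1, 000, AZ)
  read 0, top A: go to q3, push C → (q3, 00, CZ)
  read 0, top C: go to q0, push ε → (q0, 0, Z)
  read 0, top Z: go to q1, push AZ → (q1, ε, AZ)
All input consumed in state q1 with stack AZ.

AZ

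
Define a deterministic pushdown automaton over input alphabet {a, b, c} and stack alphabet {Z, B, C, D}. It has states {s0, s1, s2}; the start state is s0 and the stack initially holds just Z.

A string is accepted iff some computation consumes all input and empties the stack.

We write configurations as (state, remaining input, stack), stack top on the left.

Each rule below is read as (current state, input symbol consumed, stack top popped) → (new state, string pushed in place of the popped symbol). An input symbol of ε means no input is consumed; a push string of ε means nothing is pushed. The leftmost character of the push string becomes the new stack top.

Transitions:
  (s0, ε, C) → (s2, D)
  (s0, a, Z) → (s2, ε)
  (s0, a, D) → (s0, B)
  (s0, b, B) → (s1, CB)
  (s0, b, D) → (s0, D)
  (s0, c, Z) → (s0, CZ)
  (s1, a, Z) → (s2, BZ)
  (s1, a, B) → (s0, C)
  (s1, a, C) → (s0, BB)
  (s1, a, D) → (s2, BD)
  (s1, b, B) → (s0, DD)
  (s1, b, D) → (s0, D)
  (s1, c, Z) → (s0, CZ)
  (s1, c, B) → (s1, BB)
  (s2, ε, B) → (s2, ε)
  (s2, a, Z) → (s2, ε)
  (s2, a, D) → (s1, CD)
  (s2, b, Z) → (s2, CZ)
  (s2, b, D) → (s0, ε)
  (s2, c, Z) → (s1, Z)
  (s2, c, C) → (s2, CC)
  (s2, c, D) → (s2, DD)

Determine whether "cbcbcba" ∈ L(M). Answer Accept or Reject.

(s0, cbcbcba, Z)
  read c, top Z: go to s0, push CZ → (s0, bcbcba, CZ)
  ε-move, top C: go to s2, push D → (s2, bcbcba, DZ)
  read b, top D: go to s0, push ε → (s0, cbcba, Z)
  read c, top Z: go to s0, push CZ → (s0, bcba, CZ)
  ε-move, top C: go to s2, push D → (s2, bcba, DZ)
  read b, top D: go to s0, push ε → (s0, cba, Z)
  read c, top Z: go to s0, push CZ → (s0, ba, CZ)
  ε-move, top C: go to s2, push D → (s2, ba, DZ)
  read b, top D: go to s0, push ε → (s0, a, Z)
  read a, top Z: go to s2, push ε → (s2, ε, ε)
All input consumed and the stack is empty.

Accept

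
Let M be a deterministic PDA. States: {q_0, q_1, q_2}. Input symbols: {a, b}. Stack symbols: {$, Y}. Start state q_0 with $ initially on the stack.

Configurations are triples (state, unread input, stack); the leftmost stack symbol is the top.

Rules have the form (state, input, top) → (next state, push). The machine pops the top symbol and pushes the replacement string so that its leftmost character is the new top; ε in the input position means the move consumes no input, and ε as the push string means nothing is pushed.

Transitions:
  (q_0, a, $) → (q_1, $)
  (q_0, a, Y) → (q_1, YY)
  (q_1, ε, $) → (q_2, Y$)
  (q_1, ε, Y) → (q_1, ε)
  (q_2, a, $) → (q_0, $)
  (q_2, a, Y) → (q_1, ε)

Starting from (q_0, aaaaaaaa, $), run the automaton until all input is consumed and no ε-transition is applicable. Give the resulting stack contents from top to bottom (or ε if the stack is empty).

(q_0, aaaaaaaa, $) ⊢ (q_1, aaaaaaa, $) ⊢ (q_2, aaaaaaa, Y$) ⊢ (q_1, aaaaaa, $) ⊢ (q_2, aaaaaa, Y$) ⊢ (q_1, aaaaa, $) ⊢ (q_2, aaaaa, Y$) ⊢ (q_1, aaaa, $) ⊢ (q_2, aaaa, Y$) ⊢ (q_1, aaa, $) ⊢ (q_2, aaa, Y$) ⊢ (q_1, aa, $) ⊢ (q_2, aa, Y$) ⊢ (q_1, a, $) ⊢ (q_2, a, Y$) ⊢ (q_1, ε, $) ⊢ (q_2, ε, Y$)
All input consumed in state q_2 with stack Y$.

Y$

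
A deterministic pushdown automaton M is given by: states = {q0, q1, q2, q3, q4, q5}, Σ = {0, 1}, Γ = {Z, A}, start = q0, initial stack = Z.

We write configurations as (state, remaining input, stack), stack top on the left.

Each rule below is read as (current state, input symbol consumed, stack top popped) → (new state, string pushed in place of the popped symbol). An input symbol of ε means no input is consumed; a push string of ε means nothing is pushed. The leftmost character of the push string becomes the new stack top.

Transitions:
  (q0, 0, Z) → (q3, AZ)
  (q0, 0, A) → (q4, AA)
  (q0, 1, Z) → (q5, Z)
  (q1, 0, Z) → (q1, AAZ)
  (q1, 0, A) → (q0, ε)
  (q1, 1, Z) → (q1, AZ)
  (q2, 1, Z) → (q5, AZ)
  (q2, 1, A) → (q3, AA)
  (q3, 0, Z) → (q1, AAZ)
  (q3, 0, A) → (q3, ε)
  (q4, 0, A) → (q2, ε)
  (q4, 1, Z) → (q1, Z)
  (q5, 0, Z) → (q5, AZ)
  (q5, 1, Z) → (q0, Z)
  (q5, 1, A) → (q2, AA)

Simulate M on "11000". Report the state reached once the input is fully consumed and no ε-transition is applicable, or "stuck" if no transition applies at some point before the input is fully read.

(q0, 11000, Z)
  read 1, top Z: go to q5, push Z → (q5, 1000, Z)
  read 1, top Z: go to q0, push Z → (q0, 000, Z)
  read 0, top Z: go to q3, push AZ → (q3, 00, AZ)
  read 0, top A: go to q3, push ε → (q3, 0, Z)
  read 0, top Z: go to q1, push AAZ → (q1, ε, AAZ)
All input consumed; M is in state q1.

q1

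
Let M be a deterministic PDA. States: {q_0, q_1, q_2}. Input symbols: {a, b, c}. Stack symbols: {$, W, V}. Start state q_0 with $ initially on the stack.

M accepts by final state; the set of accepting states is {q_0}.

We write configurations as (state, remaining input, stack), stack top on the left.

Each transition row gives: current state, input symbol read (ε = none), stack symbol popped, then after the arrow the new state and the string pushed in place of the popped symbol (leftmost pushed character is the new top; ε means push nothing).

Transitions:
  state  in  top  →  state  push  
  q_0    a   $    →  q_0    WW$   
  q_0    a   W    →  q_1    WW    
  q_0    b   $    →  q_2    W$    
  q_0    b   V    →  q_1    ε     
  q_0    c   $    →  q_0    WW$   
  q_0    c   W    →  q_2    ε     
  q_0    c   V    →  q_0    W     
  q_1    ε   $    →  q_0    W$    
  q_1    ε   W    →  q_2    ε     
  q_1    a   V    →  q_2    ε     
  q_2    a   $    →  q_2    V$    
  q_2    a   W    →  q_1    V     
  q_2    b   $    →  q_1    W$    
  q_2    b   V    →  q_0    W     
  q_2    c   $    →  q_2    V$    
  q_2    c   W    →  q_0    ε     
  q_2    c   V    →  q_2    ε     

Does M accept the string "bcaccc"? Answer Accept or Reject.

(q_0, bcaccc, $) ⊢ (q_2, caccc, W$) ⊢ (q_0, accc, $) ⊢ (q_0, ccc, WW$) ⊢ (q_2, cc, W$) ⊢ (q_0, c, $) ⊢ (q_0, ε, WW$)
All input consumed; state q_0 ∈ F.

Accept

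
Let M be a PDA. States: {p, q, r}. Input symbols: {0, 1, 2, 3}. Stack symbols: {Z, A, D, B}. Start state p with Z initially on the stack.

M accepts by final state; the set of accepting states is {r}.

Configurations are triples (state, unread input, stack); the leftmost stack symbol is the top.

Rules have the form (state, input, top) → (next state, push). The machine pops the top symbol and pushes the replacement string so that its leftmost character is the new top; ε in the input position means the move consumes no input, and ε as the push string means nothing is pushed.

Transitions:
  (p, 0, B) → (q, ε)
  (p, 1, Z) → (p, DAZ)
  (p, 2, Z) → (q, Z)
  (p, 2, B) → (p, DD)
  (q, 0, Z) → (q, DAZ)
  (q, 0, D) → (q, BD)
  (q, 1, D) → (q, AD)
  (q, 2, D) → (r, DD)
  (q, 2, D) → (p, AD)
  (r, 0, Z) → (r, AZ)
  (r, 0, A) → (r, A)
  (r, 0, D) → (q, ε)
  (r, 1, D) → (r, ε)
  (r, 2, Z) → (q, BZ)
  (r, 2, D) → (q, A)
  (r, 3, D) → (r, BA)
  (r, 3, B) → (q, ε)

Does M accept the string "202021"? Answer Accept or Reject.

Accept

One accepting computation: (p, 202021, Z) ⊢ (q, 02021, Z) ⊢ (q, 2021, DAZ) ⊢ (r, 021, DDAZ) ⊢ (q, 21, DAZ) ⊢ (r, 1, DDAZ) ⊢ (r, ε, DAZ)
All input consumed and state r ∈ F.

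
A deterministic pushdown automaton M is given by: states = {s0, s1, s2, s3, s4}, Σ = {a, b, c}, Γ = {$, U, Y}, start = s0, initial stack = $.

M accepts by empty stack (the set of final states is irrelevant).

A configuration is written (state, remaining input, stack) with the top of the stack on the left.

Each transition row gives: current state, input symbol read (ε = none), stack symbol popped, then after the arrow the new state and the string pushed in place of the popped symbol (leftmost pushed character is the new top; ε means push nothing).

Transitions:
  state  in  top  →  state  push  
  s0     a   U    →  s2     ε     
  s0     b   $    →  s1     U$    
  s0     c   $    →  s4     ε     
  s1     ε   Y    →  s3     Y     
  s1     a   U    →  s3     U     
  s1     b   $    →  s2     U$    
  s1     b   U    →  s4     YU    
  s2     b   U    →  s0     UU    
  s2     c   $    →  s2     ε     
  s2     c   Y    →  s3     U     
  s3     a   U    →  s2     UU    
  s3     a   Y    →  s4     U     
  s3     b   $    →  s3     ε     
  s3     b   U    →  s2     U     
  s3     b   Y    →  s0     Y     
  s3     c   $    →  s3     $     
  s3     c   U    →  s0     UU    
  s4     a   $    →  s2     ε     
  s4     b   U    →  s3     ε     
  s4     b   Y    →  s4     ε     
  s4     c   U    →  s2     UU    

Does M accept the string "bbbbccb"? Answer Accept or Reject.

(s0, bbbbccb, $) ⊢ (s1, bbbccb, U$) ⊢ (s4, bbccb, YU$) ⊢ (s4, bccb, U$) ⊢ (s3, ccb, $) ⊢ (s3, cb, $) ⊢ (s3, b, $) ⊢ (s3, ε, ε)
All input consumed and the stack is empty.

Accept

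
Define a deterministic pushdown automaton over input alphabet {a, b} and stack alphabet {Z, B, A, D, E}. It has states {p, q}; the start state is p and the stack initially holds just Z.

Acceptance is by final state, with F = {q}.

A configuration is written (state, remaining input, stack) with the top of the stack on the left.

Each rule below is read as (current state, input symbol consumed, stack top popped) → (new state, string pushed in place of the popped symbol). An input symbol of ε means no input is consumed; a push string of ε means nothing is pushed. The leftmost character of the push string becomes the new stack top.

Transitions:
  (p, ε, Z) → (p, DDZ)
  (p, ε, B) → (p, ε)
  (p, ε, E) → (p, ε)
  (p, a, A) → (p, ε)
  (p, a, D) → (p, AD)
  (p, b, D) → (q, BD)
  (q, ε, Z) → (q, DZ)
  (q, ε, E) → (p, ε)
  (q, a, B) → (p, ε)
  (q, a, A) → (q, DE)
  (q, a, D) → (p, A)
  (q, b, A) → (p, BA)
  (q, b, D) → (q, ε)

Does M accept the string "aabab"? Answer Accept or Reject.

Accept

(p, aabab, Z)
  ε-move, top Z: go to p, push DDZ → (p, aabab, DDZ)
  read a, top D: go to p, push AD → (p, abab, ADDZ)
  read a, top A: go to p, push ε → (p, bab, DDZ)
  read b, top D: go to q, push BD → (q, ab, BDDZ)
  read a, top B: go to p, push ε → (p, b, DDZ)
  read b, top D: go to q, push BD → (q, ε, BDDZ)
All input consumed; state q ∈ F.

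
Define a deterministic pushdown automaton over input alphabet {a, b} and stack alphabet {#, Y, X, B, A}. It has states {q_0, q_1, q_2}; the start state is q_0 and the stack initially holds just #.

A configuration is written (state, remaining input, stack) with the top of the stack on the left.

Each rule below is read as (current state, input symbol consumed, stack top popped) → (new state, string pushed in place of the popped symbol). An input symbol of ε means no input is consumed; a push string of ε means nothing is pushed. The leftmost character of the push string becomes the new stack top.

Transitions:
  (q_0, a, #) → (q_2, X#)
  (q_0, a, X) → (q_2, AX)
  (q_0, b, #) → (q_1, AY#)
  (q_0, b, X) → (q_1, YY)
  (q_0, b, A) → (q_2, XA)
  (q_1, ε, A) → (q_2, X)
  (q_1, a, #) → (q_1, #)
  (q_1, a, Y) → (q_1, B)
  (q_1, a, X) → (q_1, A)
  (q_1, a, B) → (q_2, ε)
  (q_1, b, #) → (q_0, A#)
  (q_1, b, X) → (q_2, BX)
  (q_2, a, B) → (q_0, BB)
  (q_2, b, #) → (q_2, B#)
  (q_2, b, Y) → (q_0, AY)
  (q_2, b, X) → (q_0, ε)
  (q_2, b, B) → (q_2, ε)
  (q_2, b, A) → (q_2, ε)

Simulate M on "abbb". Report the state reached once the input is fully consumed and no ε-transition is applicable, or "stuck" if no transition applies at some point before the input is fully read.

q_0

(q_0, abbb, #) ⊢ (q_2, bbb, X#) ⊢ (q_0, bb, #) ⊢ (q_1, b, AY#) ⊢ (q_2, b, XY#) ⊢ (q_0, ε, Y#)
All input consumed; M is in state q_0.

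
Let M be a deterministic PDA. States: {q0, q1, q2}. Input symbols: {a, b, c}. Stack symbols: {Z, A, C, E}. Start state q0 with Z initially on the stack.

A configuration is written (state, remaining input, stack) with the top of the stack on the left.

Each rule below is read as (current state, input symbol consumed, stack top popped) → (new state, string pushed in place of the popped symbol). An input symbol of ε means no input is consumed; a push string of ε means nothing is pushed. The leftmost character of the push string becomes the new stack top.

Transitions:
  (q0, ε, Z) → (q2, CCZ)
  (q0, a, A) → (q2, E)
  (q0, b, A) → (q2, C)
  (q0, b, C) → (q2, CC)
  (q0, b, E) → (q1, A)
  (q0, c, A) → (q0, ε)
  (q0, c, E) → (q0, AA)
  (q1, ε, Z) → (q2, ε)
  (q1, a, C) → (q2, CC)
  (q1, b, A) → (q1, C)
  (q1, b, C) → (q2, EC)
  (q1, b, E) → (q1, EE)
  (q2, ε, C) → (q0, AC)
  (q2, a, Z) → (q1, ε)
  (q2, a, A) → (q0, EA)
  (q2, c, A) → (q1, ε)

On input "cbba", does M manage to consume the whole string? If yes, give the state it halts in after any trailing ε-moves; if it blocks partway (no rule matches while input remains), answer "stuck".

(q0, cbba, Z)
  ε-move, top Z: go to q2, push CCZ → (q2, cbba, CCZ)
  ε-move, top C: go to q0, push AC → (q0, cbba, ACCZ)
  read c, top A: go to q0, push ε → (q0, bba, CCZ)
  read b, top C: go to q2, push CC → (q2, ba, CCCZ)
  ε-move, top C: go to q0, push AC → (q0, ba, ACCCZ)
  read b, top A: go to q2, push C → (q2, a, CCCCZ)
  ε-move, top C: go to q0, push AC → (q0, a, ACCCCZ)
  read a, top A: go to q2, push E → (q2, ε, ECCCCZ)
All input consumed; M is in state q2.

q2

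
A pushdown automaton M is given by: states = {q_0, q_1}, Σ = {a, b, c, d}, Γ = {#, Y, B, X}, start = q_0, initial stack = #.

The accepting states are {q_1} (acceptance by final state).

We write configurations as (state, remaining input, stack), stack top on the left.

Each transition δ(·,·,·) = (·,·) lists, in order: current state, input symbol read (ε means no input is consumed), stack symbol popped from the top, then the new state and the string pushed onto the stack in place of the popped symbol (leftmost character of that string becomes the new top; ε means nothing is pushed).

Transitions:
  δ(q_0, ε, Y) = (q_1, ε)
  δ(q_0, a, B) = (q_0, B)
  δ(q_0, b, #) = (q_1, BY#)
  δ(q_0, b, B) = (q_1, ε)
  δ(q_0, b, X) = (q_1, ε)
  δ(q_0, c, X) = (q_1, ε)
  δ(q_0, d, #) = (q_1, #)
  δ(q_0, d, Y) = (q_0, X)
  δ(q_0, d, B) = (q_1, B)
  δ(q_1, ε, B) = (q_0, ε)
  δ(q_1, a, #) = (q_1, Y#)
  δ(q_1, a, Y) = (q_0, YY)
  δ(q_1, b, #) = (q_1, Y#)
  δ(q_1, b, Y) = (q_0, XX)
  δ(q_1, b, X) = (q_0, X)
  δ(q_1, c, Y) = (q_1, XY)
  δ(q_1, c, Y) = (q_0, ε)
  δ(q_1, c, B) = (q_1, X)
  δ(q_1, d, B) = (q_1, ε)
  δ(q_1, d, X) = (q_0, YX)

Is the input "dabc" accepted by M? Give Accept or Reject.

Accept

One accepting computation: (q_0, dabc, #) ⊢ (q_1, abc, #) ⊢ (q_1, bc, Y#) ⊢ (q_0, c, XX#) ⊢ (q_1, ε, X#)
All input consumed and state q_1 ∈ F.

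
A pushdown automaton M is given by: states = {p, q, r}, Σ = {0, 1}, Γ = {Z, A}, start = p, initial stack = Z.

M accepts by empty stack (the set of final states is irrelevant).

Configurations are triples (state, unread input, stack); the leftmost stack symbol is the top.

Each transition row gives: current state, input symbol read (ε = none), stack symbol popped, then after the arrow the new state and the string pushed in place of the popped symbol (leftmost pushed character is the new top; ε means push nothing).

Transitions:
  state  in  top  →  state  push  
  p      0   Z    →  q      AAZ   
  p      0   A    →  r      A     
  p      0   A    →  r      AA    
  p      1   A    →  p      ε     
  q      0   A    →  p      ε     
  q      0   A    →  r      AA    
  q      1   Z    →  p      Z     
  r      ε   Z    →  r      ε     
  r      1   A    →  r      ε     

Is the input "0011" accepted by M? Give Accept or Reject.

No computation consumes all input and empties the stack.

Reject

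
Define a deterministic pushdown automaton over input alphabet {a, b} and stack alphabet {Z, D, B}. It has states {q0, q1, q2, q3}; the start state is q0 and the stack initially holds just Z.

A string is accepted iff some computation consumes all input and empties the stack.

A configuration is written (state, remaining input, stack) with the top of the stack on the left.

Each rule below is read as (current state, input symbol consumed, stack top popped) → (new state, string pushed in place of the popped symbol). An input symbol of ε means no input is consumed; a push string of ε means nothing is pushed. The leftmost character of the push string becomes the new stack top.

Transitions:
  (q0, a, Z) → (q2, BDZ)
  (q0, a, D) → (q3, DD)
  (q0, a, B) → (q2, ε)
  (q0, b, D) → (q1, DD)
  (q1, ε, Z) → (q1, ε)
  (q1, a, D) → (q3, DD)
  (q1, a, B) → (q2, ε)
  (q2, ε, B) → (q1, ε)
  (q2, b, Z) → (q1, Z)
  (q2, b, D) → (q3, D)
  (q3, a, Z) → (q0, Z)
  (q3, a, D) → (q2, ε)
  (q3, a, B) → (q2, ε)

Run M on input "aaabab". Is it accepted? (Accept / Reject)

(q0, aaabab, Z) ⊢ (q2, aabab, BDZ) ⊢ (q1, aabab, DZ) ⊢ (q3, abab, DDZ) ⊢ (q2, bab, DZ) ⊢ (q3, ab, DZ) ⊢ (q2, b, Z) ⊢ (q1, ε, Z) ⊢ (q1, ε, ε)
All input consumed and the stack is empty.

Accept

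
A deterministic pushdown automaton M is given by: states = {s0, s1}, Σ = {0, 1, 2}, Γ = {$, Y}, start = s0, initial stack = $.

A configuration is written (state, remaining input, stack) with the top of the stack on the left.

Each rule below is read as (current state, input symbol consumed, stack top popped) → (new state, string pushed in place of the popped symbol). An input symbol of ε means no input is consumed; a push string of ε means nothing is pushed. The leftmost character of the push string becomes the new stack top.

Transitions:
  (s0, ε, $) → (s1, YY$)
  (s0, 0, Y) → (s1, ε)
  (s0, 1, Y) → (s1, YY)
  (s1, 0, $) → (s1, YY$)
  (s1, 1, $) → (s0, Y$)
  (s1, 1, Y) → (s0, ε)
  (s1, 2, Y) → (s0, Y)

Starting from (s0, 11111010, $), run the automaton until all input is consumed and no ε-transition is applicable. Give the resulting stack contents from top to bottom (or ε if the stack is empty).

(s0, 11111010, $) ⊢ (s1, 11111010, YY$) ⊢ (s0, 1111010, Y$) ⊢ (s1, 111010, YY$) ⊢ (s0, 11010, Y$) ⊢ (s1, 1010, YY$) ⊢ (s0, 010, Y$) ⊢ (s1, 10, $) ⊢ (s0, 0, Y$) ⊢ (s1, ε, $)
All input consumed in state s1 with stack $.

$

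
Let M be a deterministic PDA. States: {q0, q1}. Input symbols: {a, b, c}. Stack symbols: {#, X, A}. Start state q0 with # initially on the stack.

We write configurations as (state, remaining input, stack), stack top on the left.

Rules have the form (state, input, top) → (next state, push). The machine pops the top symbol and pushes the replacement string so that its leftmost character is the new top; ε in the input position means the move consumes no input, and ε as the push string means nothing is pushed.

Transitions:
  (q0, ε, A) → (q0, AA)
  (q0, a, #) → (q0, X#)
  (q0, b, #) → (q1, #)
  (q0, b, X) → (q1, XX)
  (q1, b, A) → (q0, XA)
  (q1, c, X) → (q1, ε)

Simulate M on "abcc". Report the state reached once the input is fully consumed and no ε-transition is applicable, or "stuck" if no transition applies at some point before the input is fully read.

(q0, abcc, #) ⊢ (q0, bcc, X#) ⊢ (q1, cc, XX#) ⊢ (q1, c, X#) ⊢ (q1, ε, #)
All input consumed; M is in state q1.

q1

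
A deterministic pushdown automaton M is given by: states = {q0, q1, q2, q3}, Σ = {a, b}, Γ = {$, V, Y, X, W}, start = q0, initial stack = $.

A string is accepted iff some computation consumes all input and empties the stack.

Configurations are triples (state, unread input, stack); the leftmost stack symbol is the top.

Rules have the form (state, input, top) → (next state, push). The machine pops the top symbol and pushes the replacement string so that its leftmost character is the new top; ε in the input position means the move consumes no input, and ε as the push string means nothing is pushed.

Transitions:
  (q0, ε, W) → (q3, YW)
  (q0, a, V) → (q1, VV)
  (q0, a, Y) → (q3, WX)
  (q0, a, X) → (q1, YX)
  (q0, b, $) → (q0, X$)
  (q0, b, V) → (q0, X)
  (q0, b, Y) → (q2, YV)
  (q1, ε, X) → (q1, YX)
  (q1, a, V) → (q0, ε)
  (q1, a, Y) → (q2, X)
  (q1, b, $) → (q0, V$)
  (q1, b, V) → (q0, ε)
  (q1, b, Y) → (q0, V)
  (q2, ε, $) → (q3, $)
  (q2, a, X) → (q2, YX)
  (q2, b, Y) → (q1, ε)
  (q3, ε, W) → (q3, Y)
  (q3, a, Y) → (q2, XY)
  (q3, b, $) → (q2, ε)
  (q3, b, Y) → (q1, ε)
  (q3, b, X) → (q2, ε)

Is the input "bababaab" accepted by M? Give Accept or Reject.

(q0, bababaab, $)
  read b, top $: go to q0, push X$ → (q0, ababaab, X$)
  read a, top X: go to q1, push YX → (q1, babaab, YX$)
  read b, top Y: go to q0, push V → (q0, abaab, VX$)
  read a, top V: go to q1, push VV → (q1, baab, VVX$)
  read b, top V: go to q0, push ε → (q0, aab, VX$)
  read a, top V: go to q1, push VV → (q1, ab, VVX$)
  read a, top V: go to q0, push ε → (q0, b, VX$)
  read b, top V: go to q0, push X → (q0, ε, XX$)
All input consumed; stack is XX$, not empty, and no further ε-move applies.

Reject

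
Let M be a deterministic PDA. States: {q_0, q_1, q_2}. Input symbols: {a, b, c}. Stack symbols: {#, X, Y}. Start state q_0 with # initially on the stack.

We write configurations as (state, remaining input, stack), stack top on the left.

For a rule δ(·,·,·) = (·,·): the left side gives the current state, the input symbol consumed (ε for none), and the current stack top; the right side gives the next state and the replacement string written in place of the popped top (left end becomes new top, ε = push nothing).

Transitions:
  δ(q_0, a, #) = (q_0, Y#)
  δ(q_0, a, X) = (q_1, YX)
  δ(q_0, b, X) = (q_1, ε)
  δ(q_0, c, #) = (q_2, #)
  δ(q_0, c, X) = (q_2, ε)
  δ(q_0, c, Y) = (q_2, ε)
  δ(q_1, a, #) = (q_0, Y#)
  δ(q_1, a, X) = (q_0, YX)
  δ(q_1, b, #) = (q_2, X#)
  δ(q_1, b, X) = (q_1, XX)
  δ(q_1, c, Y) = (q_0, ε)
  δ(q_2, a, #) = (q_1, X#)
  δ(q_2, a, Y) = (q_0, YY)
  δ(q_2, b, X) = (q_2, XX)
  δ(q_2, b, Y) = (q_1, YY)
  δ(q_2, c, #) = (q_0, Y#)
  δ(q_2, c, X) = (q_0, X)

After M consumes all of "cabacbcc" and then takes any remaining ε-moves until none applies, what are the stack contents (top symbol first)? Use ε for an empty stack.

(q_0, cabacbcc, #)
  read c, top #: go to q_2, push # → (q_2, abacbcc, #)
  read a, top #: go to q_1, push X# → (q_1, bacbcc, X#)
  read b, top X: go to q_1, push XX → (q_1, acbcc, XX#)
  read a, top X: go to q_0, push YX → (q_0, cbcc, YXX#)
  read c, top Y: go to q_2, push ε → (q_2, bcc, XX#)
  read b, top X: go to q_2, push XX → (q_2, cc, XXX#)
  read c, top X: go to q_0, push X → (q_0, c, XXX#)
  read c, top X: go to q_2, push ε → (q_2, ε, XX#)
All input consumed in state q_2 with stack XX#.

XX#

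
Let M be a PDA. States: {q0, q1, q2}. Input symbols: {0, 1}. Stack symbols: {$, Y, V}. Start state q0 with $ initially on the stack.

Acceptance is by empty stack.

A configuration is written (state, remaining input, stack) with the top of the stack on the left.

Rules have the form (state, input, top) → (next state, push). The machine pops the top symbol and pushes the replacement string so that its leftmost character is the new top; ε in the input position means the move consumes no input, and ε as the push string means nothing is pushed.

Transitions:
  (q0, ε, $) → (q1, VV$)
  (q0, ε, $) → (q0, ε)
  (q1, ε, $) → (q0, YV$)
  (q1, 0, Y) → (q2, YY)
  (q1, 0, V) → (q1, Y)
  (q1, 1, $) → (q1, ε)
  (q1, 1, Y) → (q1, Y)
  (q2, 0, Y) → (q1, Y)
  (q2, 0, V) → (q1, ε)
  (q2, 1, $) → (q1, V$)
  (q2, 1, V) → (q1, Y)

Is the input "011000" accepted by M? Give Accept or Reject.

No computation consumes all input and empties the stack.

Reject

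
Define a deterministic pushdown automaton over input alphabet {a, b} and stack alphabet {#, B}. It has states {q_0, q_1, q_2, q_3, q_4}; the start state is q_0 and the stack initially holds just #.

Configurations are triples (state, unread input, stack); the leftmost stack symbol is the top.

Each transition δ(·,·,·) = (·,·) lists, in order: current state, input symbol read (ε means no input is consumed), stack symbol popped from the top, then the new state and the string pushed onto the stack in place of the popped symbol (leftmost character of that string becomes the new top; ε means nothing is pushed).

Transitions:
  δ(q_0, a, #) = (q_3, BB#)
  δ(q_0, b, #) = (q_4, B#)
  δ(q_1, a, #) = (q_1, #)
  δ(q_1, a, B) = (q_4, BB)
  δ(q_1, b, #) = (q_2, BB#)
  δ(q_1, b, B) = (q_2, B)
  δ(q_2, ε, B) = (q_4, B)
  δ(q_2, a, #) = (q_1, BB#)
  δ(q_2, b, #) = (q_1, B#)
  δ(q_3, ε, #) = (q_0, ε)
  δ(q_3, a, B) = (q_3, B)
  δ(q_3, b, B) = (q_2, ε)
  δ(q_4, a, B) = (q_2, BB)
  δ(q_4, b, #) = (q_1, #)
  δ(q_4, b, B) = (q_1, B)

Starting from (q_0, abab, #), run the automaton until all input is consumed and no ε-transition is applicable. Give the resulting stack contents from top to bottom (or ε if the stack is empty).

(q_0, abab, #)
  read a, top #: go to q_3, push BB# → (q_3, bab, BB#)
  read b, top B: go to q_2, push ε → (q_2, ab, B#)
  ε-move, top B: go to q_4, push B → (q_4, ab, B#)
  read a, top B: go to q_2, push BB → (q_2, b, BB#)
  ε-move, top B: go to q_4, push B → (q_4, b, BB#)
  read b, top B: go to q_1, push B → (q_1, ε, BB#)
All input consumed in state q_1 with stack BB#.

BB#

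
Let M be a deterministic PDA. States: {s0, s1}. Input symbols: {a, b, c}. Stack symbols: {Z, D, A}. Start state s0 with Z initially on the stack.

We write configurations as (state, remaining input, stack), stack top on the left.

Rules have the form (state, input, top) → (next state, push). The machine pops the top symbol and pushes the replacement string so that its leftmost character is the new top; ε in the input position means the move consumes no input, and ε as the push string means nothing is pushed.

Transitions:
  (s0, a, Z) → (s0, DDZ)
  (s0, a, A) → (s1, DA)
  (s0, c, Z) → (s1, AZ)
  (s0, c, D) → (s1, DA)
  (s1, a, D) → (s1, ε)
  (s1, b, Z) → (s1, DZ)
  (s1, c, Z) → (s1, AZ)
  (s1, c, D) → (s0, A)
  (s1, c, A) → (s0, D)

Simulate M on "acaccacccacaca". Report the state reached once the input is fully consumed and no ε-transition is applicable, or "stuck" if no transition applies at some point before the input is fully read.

s1

(s0, acaccacccacaca, Z)
  read a, top Z: go to s0, push DDZ → (s0, caccacccacaca, DDZ)
  read c, top D: go to s1, push DA → (s1, accacccacaca, DADZ)
  read a, top D: go to s1, push ε → (s1, ccacccacaca, ADZ)
  read c, top A: go to s0, push D → (s0, cacccacaca, DDZ)
  read c, top D: go to s1, push DA → (s1, acccacaca, DADZ)
  read a, top D: go to s1, push ε → (s1, cccacaca, ADZ)
  read c, top A: go to s0, push D → (s0, ccacaca, DDZ)
  read c, top D: go to s1, push DA → (s1, cacaca, DADZ)
  read c, top D: go to s0, push A → (s0, acaca, AADZ)
  read a, top A: go to s1, push DA → (s1, caca, DAADZ)
  read c, top D: go to s0, push A → (s0, aca, AAADZ)
  read a, top A: go to s1, push DA → (s1, ca, DAAADZ)
  read c, top D: go to s0, push A → (s0, a, AAAADZ)
  read a, top A: go to s1, push DA → (s1, ε, DAAAADZ)
All input consumed; M is in state s1.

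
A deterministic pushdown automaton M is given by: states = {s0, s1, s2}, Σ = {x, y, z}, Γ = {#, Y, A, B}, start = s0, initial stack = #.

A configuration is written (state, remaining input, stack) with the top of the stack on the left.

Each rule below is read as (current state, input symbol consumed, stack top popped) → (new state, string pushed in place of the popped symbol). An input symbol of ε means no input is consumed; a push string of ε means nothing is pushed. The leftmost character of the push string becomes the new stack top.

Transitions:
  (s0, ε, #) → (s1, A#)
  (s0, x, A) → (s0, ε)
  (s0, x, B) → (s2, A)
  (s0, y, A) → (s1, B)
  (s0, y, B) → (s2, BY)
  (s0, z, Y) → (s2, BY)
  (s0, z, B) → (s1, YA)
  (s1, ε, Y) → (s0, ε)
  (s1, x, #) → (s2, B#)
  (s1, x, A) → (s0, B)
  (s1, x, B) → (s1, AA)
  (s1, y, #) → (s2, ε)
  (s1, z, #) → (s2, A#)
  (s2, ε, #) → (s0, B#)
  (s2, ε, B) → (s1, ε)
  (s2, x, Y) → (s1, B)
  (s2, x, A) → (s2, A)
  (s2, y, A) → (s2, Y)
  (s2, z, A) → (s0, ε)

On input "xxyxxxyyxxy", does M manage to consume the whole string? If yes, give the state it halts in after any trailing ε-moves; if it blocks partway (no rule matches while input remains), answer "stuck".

(s0, xxyxxxyyxxy, #)
  ε-move, top #: go to s1, push A# → (s1, xxyxxxyyxxy, A#)
  read x, top A: go to s0, push B → (s0, xyxxxyyxxy, B#)
  read x, top B: go to s2, push A → (s2, yxxxyyxxy, A#)
  read y, top A: go to s2, push Y → (s2, xxxyyxxy, Y#)
  read x, top Y: go to s1, push B → (s1, xxyyxxy, B#)
  read x, top B: go to s1, push AA → (s1, xyyxxy, AA#)
  read x, top A: go to s0, push B → (s0, yyxxy, BA#)
  read y, top B: go to s2, push BY → (s2, yxxy, BYA#)
  ε-move, top B: go to s1, push ε → (s1, yxxy, YA#)
  ε-move, top Y: go to s0, push ε → (s0, yxxy, A#)
  read y, top A: go to s1, push B → (s1, xxy, B#)
  read x, top B: go to s1, push AA → (s1, xy, AA#)
  read x, top A: go to s0, push B → (s0, y, BA#)
  read y, top B: go to s2, push BY → (s2, ε, BYA#)
  ε-move, top B: go to s1, push ε → (s1, ε, YA#)
  ε-move, top Y: go to s0, push ε → (s0, ε, A#)
All input consumed; M is in state s0.

s0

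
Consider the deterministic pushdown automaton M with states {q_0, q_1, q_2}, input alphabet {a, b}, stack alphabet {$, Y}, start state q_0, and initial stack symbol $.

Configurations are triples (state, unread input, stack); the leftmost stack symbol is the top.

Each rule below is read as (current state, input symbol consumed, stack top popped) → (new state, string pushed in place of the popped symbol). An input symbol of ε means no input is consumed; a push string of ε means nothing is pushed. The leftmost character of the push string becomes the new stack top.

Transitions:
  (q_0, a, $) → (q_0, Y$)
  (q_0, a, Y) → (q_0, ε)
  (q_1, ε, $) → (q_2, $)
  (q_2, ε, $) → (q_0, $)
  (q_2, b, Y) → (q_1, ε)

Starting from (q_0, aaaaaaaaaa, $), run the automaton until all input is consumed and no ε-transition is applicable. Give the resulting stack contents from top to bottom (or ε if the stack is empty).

$

(q_0, aaaaaaaaaa, $) ⊢ (q_0, aaaaaaaaa, Y$) ⊢ (q_0, aaaaaaaa, $) ⊢ (q_0, aaaaaaa, Y$) ⊢ (q_0, aaaaaa, $) ⊢ (q_0, aaaaa, Y$) ⊢ (q_0, aaaa, $) ⊢ (q_0, aaa, Y$) ⊢ (q_0, aa, $) ⊢ (q_0, a, Y$) ⊢ (q_0, ε, $)
All input consumed in state q_0 with stack $.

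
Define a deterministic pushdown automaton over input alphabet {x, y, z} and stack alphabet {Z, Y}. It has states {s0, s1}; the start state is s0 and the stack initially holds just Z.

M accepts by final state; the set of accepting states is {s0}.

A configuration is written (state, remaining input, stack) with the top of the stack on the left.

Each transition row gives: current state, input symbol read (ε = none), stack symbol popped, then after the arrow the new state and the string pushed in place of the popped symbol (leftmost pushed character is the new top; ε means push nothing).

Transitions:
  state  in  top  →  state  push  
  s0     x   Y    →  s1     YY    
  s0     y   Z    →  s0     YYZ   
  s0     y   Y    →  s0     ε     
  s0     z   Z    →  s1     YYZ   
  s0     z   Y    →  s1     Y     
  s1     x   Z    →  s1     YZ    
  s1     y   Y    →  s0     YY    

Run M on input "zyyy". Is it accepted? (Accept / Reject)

Accept

(s0, zyyy, Z) ⊢ (s1, yyy, YYZ) ⊢ (s0, yy, YYYZ) ⊢ (s0, y, YYZ) ⊢ (s0, ε, YZ)
All input consumed; state s0 ∈ F.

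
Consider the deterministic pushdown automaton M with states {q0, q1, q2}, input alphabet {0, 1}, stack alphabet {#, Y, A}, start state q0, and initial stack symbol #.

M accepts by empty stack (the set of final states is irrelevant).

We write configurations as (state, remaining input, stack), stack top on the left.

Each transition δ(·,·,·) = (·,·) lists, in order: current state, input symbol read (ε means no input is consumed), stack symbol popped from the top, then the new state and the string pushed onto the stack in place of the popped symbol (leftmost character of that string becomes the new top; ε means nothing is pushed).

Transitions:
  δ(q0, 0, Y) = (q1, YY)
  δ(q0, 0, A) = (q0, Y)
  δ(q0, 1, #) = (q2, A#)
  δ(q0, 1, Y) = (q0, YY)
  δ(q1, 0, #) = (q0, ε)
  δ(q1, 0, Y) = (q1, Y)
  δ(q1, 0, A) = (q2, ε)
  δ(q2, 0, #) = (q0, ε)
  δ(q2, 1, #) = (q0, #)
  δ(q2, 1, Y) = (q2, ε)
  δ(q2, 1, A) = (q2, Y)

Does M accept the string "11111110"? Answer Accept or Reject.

Accept

(q0, 11111110, #) ⊢ (q2, 1111110, A#) ⊢ (q2, 111110, Y#) ⊢ (q2, 11110, #) ⊢ (q0, 1110, #) ⊢ (q2, 110, A#) ⊢ (q2, 10, Y#) ⊢ (q2, 0, #) ⊢ (q0, ε, ε)
All input consumed and the stack is empty.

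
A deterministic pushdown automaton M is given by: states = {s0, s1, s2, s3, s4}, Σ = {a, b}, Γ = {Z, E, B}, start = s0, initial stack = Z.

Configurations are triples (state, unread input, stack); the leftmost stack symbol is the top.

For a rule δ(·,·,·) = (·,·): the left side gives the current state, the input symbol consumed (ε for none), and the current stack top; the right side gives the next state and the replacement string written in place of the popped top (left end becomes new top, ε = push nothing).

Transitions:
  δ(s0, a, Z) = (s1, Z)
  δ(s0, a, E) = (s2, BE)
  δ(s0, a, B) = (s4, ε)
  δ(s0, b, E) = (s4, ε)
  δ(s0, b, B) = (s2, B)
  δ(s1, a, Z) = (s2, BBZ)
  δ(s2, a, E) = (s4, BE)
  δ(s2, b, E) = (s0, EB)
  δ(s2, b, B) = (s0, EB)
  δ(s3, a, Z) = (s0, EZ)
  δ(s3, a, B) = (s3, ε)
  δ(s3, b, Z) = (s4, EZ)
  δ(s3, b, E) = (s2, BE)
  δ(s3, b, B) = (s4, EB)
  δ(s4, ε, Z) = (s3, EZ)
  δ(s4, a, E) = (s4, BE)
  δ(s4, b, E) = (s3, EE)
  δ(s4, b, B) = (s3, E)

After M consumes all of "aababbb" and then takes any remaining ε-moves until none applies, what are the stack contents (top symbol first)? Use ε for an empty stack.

(s0, aababbb, Z)
  read a, top Z: go to s1, push Z → (s1, ababbb, Z)
  read a, top Z: go to s2, push BBZ → (s2, babbb, BBZ)
  read b, top B: go to s0, push EB → (s0, abbb, EBBZ)
  read a, top E: go to s2, push BE → (s2, bbb, BEBBZ)
  read b, top B: go to s0, push EB → (s0, bb, EBEBBZ)
  read b, top E: go to s4, push ε → (s4, b, BEBBZ)
  read b, top B: go to s3, push E → (s3, ε, EEBBZ)
All input consumed in state s3 with stack EEBBZ.

EEBBZ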